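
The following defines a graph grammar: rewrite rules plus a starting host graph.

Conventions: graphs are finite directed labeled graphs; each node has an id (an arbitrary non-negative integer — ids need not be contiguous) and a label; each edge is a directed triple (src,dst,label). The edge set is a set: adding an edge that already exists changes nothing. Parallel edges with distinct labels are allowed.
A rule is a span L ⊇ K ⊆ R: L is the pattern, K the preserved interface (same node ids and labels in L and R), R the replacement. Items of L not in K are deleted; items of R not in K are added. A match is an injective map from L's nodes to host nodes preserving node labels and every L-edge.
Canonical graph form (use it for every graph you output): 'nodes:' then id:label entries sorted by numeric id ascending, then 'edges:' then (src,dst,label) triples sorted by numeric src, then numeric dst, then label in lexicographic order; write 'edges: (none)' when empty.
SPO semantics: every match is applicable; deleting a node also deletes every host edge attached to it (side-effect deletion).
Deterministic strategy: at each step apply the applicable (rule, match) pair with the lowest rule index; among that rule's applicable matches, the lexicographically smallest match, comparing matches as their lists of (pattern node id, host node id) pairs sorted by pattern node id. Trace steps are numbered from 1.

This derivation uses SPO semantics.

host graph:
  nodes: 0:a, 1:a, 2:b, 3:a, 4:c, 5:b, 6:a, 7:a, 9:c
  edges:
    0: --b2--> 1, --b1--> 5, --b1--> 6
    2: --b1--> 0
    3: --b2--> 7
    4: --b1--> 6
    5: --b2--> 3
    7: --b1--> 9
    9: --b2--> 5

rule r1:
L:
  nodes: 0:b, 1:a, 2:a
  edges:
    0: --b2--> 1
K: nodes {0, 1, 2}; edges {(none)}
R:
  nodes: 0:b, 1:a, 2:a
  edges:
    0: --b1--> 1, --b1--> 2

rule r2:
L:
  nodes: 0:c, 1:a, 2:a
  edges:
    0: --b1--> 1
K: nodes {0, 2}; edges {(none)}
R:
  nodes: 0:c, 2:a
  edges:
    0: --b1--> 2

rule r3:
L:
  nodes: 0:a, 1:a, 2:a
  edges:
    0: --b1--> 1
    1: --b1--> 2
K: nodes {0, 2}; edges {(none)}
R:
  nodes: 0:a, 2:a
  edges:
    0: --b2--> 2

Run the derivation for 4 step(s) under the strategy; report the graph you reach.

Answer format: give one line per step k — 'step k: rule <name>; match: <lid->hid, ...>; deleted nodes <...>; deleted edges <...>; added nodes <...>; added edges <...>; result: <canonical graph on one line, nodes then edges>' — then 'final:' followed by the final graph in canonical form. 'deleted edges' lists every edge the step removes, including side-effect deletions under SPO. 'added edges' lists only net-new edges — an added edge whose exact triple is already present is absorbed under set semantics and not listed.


step 1: rule r1; match: 0->5, 1->3, 2->0; deleted nodes (none); deleted edges (5,3,b2); added nodes (none); added edges (5,0,b1); (5,3,b1); result: nodes: 0:a, 1:a, 2:b, 3:a, 4:c, 5:b, 6:a, 7:a, 9:c edges: (0,1,b2); (0,5,b1); (0,6,b1); (2,0,b1); (3,7,b2); (4,6,b1); (5,0,b1); (5,3,b1); (7,9,b1); (9,5,b2)
step 2: rule r2; match: 0->4, 1->6, 2->0; deleted nodes 6; deleted edges (0,6,b1); (4,6,b1); added nodes (none); added edges (4,0,b1); result: nodes: 0:a, 1:a, 2:b, 3:a, 4:c, 5:b, 7:a, 9:c edges: (0,1,b2); (0,5,b1); (2,0,b1); (3,7,b2); (4,0,b1); (5,0,b1); (5,3,b1); (7,9,b1); (9,5,b2)
step 3: rule r2; match: 0->4, 1->0, 2->1; deleted nodes 0; deleted edges (0,1,b2); (0,5,b1); (2,0,b1); (4,0,b1); (5,0,b1); added nodes (none); added edges (4,1,b1); result: nodes: 1:a, 2:b, 3:a, 4:c, 5:b, 7:a, 9:c edges: (3,7,b2); (4,1,b1); (5,3,b1); (7,9,b1); (9,5,b2)
step 4: rule r2; match: 0->4, 1->1, 2->3; deleted nodes 1; deleted edges (4,1,b1); added nodes (none); added edges (4,3,b1); result: nodes: 2:b, 3:a, 4:c, 5:b, 7:a, 9:c edges: (3,7,b2); (4,3,b1); (5,3,b1); (7,9,b1); (9,5,b2)
final:
nodes: 2:b, 3:a, 4:c, 5:b, 7:a, 9:c
edges: (3,7,b2); (4,3,b1); (5,3,b1); (7,9,b1); (9,5,b2)


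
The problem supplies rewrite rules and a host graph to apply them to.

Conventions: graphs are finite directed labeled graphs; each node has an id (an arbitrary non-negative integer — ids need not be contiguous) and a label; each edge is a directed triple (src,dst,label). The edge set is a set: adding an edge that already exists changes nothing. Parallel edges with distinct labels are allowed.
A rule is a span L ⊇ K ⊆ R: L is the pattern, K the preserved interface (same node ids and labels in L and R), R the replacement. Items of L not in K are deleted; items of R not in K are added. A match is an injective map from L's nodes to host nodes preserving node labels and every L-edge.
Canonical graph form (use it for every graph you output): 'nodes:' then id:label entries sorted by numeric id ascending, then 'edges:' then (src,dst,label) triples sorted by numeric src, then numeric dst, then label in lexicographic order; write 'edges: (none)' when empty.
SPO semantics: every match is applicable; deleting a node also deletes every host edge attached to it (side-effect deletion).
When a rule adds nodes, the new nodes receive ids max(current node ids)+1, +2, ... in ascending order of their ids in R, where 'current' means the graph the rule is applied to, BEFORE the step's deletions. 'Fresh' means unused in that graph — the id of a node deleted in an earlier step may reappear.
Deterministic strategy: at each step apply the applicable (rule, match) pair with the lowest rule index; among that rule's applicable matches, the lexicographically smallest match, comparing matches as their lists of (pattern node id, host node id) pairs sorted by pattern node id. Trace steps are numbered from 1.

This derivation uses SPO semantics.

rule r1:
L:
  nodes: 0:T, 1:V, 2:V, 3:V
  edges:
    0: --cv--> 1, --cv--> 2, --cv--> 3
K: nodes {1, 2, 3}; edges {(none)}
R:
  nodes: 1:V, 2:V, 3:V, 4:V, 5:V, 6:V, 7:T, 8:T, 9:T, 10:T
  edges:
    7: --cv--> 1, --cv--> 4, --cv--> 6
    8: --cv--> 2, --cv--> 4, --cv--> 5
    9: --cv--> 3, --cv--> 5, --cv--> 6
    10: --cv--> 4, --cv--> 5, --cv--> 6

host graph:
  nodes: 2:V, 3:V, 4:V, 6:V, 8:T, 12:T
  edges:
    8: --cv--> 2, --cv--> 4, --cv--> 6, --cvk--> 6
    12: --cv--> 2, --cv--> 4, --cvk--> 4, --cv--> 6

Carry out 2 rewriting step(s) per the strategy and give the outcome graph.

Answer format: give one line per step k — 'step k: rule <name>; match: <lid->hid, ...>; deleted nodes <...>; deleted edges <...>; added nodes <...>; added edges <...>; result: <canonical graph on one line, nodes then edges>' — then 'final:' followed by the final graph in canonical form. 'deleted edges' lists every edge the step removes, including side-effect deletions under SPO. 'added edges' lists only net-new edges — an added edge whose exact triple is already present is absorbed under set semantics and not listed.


step 1: rule r1; match: 0->8, 1->2, 2->4, 3->6; deleted nodes 8; deleted edges (8,2,cv); (8,4,cv); (8,6,cv); (8,6,cvk); added nodes 13, 14, 15, 16, 17, 18, 19; added edges (16,2,cv); (16,13,cv); (16,15,cv); (17,4,cv); (17,13,cv); (17,14,cv); (18,6,cv); (18,14,cv); (18,15,cv); (19,13,cv); (19,14,cv); (19,15,cv); result: nodes: 2:V, 3:V, 4:V, 6:V, 12:T, 13:V, 14:V, 15:V, 16:T, 17:T, 18:T, 19:T edges: (12,2,cv); (12,4,cv); (12,4,cvk); (12,6,cv); (16,2,cv); (16,13,cv); (16,15,cv); (17,4,cv); (17,13,cv); (17,14,cv); (18,6,cv); (18,14,cv); (18,15,cv); (19,13,cv); (19,14,cv); (19,15,cv)
step 2: rule r1; match: 0->12, 1->2, 2->4, 3->6; deleted nodes 12; deleted edges (12,2,cv); (12,4,cv); (12,4,cvk); (12,6,cv); added nodes 20, 21, 22, 23, 24, 25, 26; added edges (23,2,cv); (23,20,cv); (23,22,cv); (24,4,cv); (24,20,cv); (24,21,cv); (25,6,cv); (25,21,cv); (25,22,cv); (26,20,cv); (26,21,cv); (26,22,cv); result: nodes: 2:V, 3:V, 4:V, 6:V, 13:V, 14:V, 15:V, 16:T, 17:T, 18:T, 19:T, 20:V, 21:V, 22:V, 23:T, 24:T, 25:T, 26:T edges: (16,2,cv); (16,13,cv); (16,15,cv); (17,4,cv); (17,13,cv); (17,14,cv); (18,6,cv); (18,14,cv); (18,15,cv); (19,13,cv); (19,14,cv); (19,15,cv); (23,2,cv); (23,20,cv); (23,22,cv); (24,4,cv); (24,20,cv); (24,21,cv); (25,6,cv); (25,21,cv); (25,22,cv); (26,20,cv); (26,21,cv); (26,22,cv)
final:
nodes: 2:V, 3:V, 4:V, 6:V, 13:V, 14:V, 15:V, 16:T, 17:T, 18:T, 19:T, 20:V, 21:V, 22:V, 23:T, 24:T, 25:T, 26:T
edges: (16,2,cv); (16,13,cv); (16,15,cv); (17,4,cv); (17,13,cv); (17,14,cv); (18,6,cv); (18,14,cv); (18,15,cv); (19,13,cv); (19,14,cv); (19,15,cv); (23,2,cv); (23,20,cv); (23,22,cv); (24,4,cv); (24,20,cv); (24,21,cv); (25,6,cv); (25,21,cv); (25,22,cv); (26,20,cv); (26,21,cv); (26,22,cv)


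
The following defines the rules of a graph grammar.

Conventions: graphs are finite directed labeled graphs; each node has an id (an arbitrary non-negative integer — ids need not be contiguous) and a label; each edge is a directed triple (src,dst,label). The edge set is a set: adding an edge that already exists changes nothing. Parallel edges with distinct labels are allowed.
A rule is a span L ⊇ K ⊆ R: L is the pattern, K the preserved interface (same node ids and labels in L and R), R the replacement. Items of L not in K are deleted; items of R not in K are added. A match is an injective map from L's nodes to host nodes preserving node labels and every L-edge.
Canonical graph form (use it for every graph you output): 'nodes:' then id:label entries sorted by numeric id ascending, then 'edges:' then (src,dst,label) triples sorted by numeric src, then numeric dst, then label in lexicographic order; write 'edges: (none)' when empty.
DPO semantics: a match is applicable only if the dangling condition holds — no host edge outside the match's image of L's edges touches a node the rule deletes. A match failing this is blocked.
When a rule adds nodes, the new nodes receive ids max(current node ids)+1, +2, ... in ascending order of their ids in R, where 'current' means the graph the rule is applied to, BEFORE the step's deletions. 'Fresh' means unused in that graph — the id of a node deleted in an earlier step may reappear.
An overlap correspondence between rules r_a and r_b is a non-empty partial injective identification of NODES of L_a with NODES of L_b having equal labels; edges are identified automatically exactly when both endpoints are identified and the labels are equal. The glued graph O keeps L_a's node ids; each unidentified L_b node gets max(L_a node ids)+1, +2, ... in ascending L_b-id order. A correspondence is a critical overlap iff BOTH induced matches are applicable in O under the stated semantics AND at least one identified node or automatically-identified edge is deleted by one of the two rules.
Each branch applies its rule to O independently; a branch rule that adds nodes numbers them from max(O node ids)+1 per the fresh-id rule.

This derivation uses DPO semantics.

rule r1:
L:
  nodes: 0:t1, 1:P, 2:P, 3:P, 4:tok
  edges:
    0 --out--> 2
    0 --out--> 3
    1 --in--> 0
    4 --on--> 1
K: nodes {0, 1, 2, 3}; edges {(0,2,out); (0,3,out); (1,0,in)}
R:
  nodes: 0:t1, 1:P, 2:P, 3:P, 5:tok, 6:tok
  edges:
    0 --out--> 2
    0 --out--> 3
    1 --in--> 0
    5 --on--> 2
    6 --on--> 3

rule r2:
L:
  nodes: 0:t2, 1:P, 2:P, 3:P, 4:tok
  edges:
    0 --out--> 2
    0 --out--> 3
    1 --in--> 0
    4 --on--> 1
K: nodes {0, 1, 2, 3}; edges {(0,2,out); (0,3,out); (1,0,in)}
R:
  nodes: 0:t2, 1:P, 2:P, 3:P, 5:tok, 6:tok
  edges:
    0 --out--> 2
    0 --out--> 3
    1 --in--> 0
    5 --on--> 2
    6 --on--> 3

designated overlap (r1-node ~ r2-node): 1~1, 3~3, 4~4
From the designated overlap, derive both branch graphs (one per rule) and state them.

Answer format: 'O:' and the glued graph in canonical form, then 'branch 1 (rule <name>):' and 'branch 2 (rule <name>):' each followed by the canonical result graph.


O:
nodes: 0:t1, 1:P, 2:P, 3:P, 4:tok, 5:t2, 6:P
edges: (0,2,out); (0,3,out); (1,0,in); (1,5,in); (4,1,on); (5,3,out); (5,6,out)
branch 1 (rule r1):
nodes: 0:t1, 1:P, 2:P, 3:P, 5:t2, 6:P, 7:tok, 8:tok
edges: (0,2,out); (0,3,out); (1,0,in); (1,5,in); (5,3,out); (5,6,out); (7,2,on); (8,3,on)
branch 2 (rule r2):
nodes: 0:t1, 1:P, 2:P, 3:P, 5:t2, 6:P, 7:tok, 8:tok
edges: (0,2,out); (0,3,out); (1,0,in); (1,5,in); (5,3,out); (5,6,out); (7,6,on); (8,3,on)


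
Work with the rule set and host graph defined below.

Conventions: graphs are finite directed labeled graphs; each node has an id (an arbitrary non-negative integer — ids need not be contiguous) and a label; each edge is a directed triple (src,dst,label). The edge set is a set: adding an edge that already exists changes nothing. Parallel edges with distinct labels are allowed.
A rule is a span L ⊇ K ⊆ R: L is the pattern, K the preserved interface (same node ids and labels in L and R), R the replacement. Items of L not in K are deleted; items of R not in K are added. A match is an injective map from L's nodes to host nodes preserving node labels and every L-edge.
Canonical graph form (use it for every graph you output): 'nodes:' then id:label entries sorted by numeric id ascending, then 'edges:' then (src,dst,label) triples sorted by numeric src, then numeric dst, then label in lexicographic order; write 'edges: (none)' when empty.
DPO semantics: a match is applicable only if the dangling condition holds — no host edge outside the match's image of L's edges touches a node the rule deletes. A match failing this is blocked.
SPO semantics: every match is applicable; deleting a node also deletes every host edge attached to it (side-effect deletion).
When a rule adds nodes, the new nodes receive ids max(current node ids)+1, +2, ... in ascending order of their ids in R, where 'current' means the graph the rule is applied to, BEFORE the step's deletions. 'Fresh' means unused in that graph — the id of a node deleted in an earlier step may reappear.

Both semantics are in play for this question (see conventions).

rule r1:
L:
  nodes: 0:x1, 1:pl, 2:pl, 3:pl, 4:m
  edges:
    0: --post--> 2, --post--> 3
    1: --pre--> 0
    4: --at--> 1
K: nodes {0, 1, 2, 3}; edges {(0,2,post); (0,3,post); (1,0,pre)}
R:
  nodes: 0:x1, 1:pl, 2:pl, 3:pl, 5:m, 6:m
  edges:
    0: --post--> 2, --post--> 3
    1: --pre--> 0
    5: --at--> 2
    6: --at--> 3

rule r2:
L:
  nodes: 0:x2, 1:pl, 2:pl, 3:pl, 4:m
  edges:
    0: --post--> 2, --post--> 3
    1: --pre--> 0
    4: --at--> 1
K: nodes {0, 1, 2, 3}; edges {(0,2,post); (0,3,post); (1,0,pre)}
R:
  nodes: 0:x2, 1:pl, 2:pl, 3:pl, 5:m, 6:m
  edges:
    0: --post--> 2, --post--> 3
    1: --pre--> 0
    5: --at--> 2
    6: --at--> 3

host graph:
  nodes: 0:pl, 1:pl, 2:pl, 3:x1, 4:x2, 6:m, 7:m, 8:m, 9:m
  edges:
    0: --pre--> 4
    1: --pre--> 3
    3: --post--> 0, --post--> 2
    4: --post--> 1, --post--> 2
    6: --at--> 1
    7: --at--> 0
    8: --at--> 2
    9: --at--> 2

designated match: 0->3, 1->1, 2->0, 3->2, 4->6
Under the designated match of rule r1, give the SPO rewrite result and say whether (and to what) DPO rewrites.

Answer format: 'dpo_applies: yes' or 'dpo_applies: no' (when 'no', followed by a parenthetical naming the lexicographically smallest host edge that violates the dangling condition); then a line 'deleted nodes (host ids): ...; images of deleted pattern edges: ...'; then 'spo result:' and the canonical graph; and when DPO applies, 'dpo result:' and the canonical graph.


dpo_applies: yes
deleted nodes (host ids): 6; images of deleted pattern edges: (6,1,at)
spo result:
nodes: 0:pl, 1:pl, 2:pl, 3:x1, 4:x2, 7:m, 8:m, 9:m, 10:m, 11:m
edges: (0,4,pre); (1,3,pre); (3,0,post); (3,2,post); (4,1,post); (4,2,post); (7,0,at); (8,2,at); (9,2,at); (10,0,at); (11,2,at)
dpo result:
nodes: 0:pl, 1:pl, 2:pl, 3:x1, 4:x2, 7:m, 8:m, 9:m, 10:m, 11:m
edges: (0,4,pre); (1,3,pre); (3,0,post); (3,2,post); (4,1,post); (4,2,post); (7,0,at); (8,2,at); (9,2,at); (10,0,at); (11,2,at)


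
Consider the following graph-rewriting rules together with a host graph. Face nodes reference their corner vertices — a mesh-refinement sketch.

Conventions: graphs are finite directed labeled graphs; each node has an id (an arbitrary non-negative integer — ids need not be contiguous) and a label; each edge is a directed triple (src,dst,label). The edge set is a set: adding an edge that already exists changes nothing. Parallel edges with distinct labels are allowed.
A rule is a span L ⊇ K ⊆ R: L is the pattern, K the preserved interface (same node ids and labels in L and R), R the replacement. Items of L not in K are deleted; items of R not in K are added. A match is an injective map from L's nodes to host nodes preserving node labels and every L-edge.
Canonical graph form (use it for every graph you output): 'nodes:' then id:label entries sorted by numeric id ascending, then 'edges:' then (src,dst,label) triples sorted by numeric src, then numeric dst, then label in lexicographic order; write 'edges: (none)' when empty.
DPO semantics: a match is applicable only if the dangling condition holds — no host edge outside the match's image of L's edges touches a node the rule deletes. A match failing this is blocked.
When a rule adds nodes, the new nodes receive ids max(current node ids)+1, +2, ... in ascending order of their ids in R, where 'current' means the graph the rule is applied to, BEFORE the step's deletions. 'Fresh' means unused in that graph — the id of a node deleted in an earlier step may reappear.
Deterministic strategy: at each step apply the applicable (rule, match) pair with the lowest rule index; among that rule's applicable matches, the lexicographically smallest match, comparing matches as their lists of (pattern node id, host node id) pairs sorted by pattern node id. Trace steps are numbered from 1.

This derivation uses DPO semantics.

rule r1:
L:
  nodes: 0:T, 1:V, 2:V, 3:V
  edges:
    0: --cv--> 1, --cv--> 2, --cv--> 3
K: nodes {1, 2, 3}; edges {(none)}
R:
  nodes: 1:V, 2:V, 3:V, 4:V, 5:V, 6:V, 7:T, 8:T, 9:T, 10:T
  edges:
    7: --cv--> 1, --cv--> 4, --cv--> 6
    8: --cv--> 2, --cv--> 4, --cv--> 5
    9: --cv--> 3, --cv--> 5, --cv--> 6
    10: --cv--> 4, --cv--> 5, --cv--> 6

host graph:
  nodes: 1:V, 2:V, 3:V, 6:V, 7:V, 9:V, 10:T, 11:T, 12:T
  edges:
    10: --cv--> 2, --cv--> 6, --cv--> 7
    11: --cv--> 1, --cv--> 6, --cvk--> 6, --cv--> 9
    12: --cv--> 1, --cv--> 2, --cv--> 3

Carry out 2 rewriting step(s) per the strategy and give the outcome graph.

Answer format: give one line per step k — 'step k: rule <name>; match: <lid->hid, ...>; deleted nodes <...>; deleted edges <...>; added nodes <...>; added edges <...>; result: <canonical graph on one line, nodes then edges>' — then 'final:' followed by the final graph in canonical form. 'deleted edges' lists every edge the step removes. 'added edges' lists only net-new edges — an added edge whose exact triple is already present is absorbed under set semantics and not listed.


step 1: rule r1; match: 0->10, 1->2, 2->6, 3->7; deleted nodes 10; deleted edges (10,2,cv); (10,6,cv); (10,7,cv); added nodes 13, 14, 15, 16, 17, 18, 19; added edges (16,2,cv); (16,13,cv); (16,15,cv); (17,6,cv); (17,13,cv); (17,14,cv); (18,7,cv); (18,14,cv); (18,15,cv); (19,13,cv); (19,14,cv); (19,15,cv); result: nodes: 1:V, 2:V, 3:V, 6:V, 7:V, 9:V, 11:T, 12:T, 13:V, 14:V, 15:V, 16:T, 17:T, 18:T, 19:T edges: (11,1,cv); (11,6,cv); (11,6,cvk); (11,9,cv); (12,1,cv); (12,2,cv); (12,3,cv); (16,2,cv); (16,13,cv); (16,15,cv); (17,6,cv); (17,13,cv); (17,14,cv); (18,7,cv); (18,14,cv); (18,15,cv); (19,13,cv); (19,14,cv); (19,15,cv)
step 2: rule r1; match: 0->12, 1->1, 2->2, 3->3; deleted nodes 12; deleted edges (12,1,cv); (12,2,cv); (12,3,cv); added nodes 20, 21, 22, 23, 24, 25, 26; added edges (23,1,cv); (23,20,cv); (23,22,cv); (24,2,cv); (24,20,cv); (24,21,cv); (25,3,cv); (25,21,cv); (25,22,cv); (26,20,cv); (26,21,cv); (26,22,cv); result: nodes: 1:V, 2:V, 3:V, 6:V, 7:V, 9:V, 11:T, 13:V, 14:V, 15:V, 16:T, 17:T, 18:T, 19:T, 20:V, 21:V, 22:V, 23:T, 24:T, 25:T, 26:T edges: (11,1,cv); (11,6,cv); (11,6,cvk); (11,9,cv); (16,2,cv); (16,13,cv); (16,15,cv); (17,6,cv); (17,13,cv); (17,14,cv); (18,7,cv); (18,14,cv); (18,15,cv); (19,13,cv); (19,14,cv); (19,15,cv); (23,1,cv); (23,20,cv); (23,22,cv); (24,2,cv); (24,20,cv); (24,21,cv); (25,3,cv); (25,21,cv); (25,22,cv); (26,20,cv); (26,21,cv); (26,22,cv)
final:
nodes: 1:V, 2:V, 3:V, 6:V, 7:V, 9:V, 11:T, 13:V, 14:V, 15:V, 16:T, 17:T, 18:T, 19:T, 20:V, 21:V, 22:V, 23:T, 24:T, 25:T, 26:T
edges: (11,1,cv); (11,6,cv); (11,6,cvk); (11,9,cv); (16,2,cv); (16,13,cv); (16,15,cv); (17,6,cv); (17,13,cv); (17,14,cv); (18,7,cv); (18,14,cv); (18,15,cv); (19,13,cv); (19,14,cv); (19,15,cv); (23,1,cv); (23,20,cv); (23,22,cv); (24,2,cv); (24,20,cv); (24,21,cv); (25,3,cv); (25,21,cv); (25,22,cv); (26,20,cv); (26,21,cv); (26,22,cv)


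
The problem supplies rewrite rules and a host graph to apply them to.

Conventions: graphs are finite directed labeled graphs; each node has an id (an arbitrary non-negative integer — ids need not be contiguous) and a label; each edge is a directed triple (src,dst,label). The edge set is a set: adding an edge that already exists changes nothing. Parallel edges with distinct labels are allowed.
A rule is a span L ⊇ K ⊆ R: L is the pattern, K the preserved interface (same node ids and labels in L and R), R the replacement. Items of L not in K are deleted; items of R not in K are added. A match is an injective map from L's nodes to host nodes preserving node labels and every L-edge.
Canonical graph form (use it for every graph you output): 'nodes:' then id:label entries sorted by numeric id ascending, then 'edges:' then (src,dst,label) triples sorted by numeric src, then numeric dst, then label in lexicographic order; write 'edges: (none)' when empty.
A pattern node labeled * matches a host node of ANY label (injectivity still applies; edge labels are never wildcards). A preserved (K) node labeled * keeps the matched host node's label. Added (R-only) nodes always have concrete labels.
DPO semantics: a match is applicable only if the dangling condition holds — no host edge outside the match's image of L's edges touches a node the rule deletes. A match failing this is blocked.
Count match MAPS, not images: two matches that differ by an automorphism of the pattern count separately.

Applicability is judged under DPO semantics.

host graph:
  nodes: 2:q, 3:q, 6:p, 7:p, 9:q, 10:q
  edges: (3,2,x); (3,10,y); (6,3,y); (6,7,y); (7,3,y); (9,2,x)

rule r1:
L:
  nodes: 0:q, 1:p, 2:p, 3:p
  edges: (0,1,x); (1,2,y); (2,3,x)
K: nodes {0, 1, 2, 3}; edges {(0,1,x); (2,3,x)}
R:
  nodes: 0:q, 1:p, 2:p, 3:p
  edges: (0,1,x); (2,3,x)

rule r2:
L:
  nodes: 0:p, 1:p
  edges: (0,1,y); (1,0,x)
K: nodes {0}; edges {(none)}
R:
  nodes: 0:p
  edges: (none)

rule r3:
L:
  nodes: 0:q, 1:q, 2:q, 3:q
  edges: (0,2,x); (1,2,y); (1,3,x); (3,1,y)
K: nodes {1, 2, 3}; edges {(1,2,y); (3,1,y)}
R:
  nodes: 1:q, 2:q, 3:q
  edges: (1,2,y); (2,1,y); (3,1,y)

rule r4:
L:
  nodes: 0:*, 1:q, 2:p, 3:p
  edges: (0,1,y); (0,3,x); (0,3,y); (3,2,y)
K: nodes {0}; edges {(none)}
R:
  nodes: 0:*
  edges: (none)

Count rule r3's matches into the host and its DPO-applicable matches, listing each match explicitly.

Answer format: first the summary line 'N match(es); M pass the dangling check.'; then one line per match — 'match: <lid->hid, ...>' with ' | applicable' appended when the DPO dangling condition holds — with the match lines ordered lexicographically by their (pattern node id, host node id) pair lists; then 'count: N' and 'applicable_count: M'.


0 match(es); 0 pass the dangling check.
count: 0
applicable_count: 0


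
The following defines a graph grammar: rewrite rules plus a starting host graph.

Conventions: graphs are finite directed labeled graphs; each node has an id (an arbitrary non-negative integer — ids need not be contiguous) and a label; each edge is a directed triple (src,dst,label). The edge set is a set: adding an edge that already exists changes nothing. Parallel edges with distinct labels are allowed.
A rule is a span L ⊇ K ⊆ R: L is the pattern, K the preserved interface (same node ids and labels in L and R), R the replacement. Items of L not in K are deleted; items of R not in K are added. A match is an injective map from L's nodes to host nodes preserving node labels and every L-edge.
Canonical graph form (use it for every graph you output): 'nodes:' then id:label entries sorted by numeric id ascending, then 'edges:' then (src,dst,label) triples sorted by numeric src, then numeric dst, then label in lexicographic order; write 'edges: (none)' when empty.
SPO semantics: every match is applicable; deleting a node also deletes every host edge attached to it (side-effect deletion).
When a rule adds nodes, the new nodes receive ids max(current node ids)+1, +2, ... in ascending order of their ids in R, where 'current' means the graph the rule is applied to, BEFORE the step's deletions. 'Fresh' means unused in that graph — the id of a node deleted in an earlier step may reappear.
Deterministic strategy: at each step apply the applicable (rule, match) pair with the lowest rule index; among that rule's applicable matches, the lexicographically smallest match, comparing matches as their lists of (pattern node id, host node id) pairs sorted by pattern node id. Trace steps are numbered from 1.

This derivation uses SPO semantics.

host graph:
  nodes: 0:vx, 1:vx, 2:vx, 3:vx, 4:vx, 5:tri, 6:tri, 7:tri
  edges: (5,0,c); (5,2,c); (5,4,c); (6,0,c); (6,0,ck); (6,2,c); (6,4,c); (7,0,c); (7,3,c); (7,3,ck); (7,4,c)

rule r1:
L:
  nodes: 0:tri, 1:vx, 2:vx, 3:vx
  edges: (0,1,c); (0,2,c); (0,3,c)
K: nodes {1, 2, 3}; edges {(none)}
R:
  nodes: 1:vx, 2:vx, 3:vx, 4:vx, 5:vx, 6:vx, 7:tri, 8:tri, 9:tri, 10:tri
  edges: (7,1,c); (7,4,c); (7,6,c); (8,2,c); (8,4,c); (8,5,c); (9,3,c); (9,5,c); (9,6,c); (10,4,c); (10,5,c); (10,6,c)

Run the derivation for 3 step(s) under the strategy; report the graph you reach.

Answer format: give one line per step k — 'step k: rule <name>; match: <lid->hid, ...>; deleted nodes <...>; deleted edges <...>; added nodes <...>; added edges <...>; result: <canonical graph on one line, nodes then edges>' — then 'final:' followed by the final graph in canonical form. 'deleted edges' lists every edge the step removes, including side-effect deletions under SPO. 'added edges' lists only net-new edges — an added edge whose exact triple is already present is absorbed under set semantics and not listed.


step 1: rule r1; match: 0->5, 1->0, 2->2, 3->4; deleted nodes 5; deleted edges (5,0,c); (5,2,c); (5,4,c); added nodes 8, 9, 10, 11, 12, 13, 14; added edges (11,0,c); (11,8,c); (11,10,c); (12,2,c); (12,8,c); (12,9,c); (13,4,c); (13,9,c); (13,10,c); (14,8,c); (14,9,c); (14,10,c); result: nodes: 0:vx, 1:vx, 2:vx, 3:vx, 4:vx, 6:tri, 7:tri, 8:vx, 9:vx, 10:vx, 11:tri, 12:tri, 13:tri, 14:tri edges: (6,0,c); (6,0,ck); (6,2,c); (6,4,c); (7,0,c); (7,3,c); (7,3,ck); (7,4,c); (11,0,c); (11,8,c); (11,10,c); (12,2,c); (12,8,c); (12,9,c); (13,4,c); (13,9,c); (13,10,c); (14,8,c); (14,9,c); (14,10,c)
step 2: rule r1; match: 0->6, 1->0, 2->2, 3->4; deleted nodes 6; deleted edges (6,0,c); (6,0,ck); (6,2,c); (6,4,c); added nodes 15, 16, 17, 18, 19, 20, 21; added edges (18,0,c); (18,15,c); (18,17,c); (19,2,c); (19,15,c); (19,16,c); (20,4,c); (20,16,c); (20,17,c); (21,15,c); (21,16,c); (21,17,c); result: nodes: 0:vx, 1:vx, 2:vx, 3:vx, 4:vx, 7:tri, 8:vx, 9:vx, 10:vx, 11:tri, 12:tri, 13:tri, 14:tri, 15:vx, 16:vx, 17:vx, 18:tri, 19:tri, 20:tri, 21:tri edges: (7,0,c); (7,3,c); (7,3,ck); (7,4,c); (11,0,c); (11,8,c); (11,10,c); (12,2,c); (12,8,c); (12,9,c); (13,4,c); (13,9,c); (13,10,c); (14,8,c); (14,9,c); (14,10,c); (18,0,c); (18,15,c); (18,17,c); (19,2,c); (19,15,c); (19,16,c); (20,4,c); (20,16,c); (20,17,c); (21,15,c); (21,16,c); (21,17,c)
step 3: rule r1; match: 0->7, 1->0, 2->3, 3->4; deleted nodes 7; deleted edges (7,0,c); (7,3,c); (7,3,ck); (7,4,c); added nodes 22, 23, 24, 25, 26, 27, 28; added edges (25,0,c); (25,22,c); (25,24,c); (26,3,c); (26,22,c); (26,23,c); (27,4,c); (27,23,c); (27,24,c); (28,22,c); (28,23,c); (28,24,c); result: nodes: 0:vx, 1:vx, 2:vx, 3:vx, 4:vx, 8:vx, 9:vx, 10:vx, 11:tri, 12:tri, 13:tri, 14:tri, 15:vx, 16:vx, 17:vx, 18:tri, 19:tri, 20:tri, 21:tri, 22:vx, 23:vx, 24:vx, 25:tri, 26:tri, 27:tri, 28:tri edges: (11,0,c); (11,8,c); (11,10,c); (12,2,c); (12,8,c); (12,9,c); (13,4,c); (13,9,c); (13,10,c); (14,8,c); (14,9,c); (14,10,c); (18,0,c); (18,15,c); (18,17,c); (19,2,c); (19,15,c); (19,16,c); (20,4,c); (20,16,c); (20,17,c); (21,15,c); (21,16,c); (21,17,c); (25,0,c); (25,22,c); (25,24,c); (26,3,c); (26,22,c); (26,23,c); (27,4,c); (27,23,c); (27,24,c); (28,22,c); (28,23,c); (28,24,c)
final:
nodes: 0:vx, 1:vx, 2:vx, 3:vx, 4:vx, 8:vx, 9:vx, 10:vx, 11:tri, 12:tri, 13:tri, 14:tri, 15:vx, 16:vx, 17:vx, 18:tri, 19:tri, 20:tri, 21:tri, 22:vx, 23:vx, 24:vx, 25:tri, 26:tri, 27:tri, 28:tri
edges: (11,0,c); (11,8,c); (11,10,c); (12,2,c); (12,8,c); (12,9,c); (13,4,c); (13,9,c); (13,10,c); (14,8,c); (14,9,c); (14,10,c); (18,0,c); (18,15,c); (18,17,c); (19,2,c); (19,15,c); (19,16,c); (20,4,c); (20,16,c); (20,17,c); (21,15,c); (21,16,c); (21,17,c); (25,0,c); (25,22,c); (25,24,c); (26,3,c); (26,22,c); (26,23,c); (27,4,c); (27,23,c); (27,24,c); (28,22,c); (28,23,c); (28,24,c)


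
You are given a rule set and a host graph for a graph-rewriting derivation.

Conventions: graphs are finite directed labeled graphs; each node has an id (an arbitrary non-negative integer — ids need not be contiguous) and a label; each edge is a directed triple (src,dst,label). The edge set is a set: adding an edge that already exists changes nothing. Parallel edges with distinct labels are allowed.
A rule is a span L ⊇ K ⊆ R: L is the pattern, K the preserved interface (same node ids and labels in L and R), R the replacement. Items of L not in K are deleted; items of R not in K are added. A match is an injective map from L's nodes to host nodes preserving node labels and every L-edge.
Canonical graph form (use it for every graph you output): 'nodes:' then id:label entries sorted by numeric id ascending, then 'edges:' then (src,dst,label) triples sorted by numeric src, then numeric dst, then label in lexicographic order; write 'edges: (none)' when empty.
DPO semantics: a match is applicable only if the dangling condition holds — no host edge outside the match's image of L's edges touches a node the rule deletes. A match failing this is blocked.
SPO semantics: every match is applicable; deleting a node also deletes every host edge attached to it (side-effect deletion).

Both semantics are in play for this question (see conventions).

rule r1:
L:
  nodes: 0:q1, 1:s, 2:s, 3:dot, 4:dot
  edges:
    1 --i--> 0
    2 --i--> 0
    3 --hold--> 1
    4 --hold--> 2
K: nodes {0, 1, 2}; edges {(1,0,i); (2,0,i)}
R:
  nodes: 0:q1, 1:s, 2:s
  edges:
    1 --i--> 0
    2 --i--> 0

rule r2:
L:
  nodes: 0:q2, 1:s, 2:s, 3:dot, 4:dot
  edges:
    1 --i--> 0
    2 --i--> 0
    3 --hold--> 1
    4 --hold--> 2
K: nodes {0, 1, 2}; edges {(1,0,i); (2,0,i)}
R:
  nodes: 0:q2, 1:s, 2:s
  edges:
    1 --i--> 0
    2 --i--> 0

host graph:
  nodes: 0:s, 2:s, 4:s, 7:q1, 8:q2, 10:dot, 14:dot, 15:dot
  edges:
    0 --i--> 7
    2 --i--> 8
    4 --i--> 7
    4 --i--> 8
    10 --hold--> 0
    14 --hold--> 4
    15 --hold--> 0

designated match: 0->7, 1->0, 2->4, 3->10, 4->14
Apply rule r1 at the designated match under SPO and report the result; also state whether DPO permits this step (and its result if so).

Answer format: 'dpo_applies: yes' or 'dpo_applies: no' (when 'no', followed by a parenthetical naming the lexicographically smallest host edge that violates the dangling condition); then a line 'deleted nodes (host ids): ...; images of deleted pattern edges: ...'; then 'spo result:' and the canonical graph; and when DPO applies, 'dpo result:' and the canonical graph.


dpo_applies: yes
deleted nodes (host ids): 10, 14; images of deleted pattern edges: (10,0,hold); (14,4,hold)
spo result:
nodes: 0:s, 2:s, 4:s, 7:q1, 8:q2, 15:dot
edges: (0,7,i); (2,8,i); (4,7,i); (4,8,i); (15,0,hold)
dpo result:
nodes: 0:s, 2:s, 4:s, 7:q1, 8:q2, 15:dot
edges: (0,7,i); (2,8,i); (4,7,i); (4,8,i); (15,0,hold)


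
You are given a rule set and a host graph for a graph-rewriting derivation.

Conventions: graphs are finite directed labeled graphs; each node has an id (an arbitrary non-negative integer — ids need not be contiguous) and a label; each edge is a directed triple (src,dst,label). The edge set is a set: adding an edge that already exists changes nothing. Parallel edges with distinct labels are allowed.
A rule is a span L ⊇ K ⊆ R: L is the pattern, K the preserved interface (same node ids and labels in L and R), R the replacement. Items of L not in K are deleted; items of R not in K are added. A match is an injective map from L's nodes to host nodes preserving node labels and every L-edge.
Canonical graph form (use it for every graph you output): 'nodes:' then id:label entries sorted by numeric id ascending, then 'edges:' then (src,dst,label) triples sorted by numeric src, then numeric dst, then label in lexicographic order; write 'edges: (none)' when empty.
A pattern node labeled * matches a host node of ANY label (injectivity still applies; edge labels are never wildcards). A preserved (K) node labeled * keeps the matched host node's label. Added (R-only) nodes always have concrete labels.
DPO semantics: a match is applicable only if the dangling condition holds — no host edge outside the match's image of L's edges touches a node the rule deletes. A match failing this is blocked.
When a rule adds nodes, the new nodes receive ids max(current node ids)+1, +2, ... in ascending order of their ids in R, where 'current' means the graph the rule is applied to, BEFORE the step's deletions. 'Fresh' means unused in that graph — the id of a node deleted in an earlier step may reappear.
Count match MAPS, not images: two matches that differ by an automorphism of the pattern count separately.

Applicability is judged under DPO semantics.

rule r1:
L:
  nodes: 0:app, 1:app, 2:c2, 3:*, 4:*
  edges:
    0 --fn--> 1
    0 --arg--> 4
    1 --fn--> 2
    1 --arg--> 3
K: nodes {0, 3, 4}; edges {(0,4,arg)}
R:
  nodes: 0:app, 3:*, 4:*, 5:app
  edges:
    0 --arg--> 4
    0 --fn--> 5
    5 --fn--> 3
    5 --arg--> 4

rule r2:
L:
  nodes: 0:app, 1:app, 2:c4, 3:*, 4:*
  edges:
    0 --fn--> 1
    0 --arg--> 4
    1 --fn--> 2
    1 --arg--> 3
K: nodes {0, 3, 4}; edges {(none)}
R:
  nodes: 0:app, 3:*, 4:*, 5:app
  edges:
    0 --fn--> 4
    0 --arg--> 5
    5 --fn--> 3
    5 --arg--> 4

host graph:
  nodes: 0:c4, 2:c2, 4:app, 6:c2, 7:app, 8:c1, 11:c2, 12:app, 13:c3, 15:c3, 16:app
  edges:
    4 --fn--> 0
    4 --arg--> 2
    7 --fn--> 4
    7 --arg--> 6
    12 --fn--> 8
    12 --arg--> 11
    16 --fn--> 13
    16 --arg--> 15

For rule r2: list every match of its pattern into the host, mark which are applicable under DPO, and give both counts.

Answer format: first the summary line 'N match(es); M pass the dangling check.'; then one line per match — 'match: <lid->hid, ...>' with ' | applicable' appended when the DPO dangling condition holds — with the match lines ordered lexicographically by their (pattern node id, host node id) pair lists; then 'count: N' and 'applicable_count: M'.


1 match(es); 1 pass the dangling check.
match: 0->7, 1->4, 2->0, 3->2, 4->6 | applicable
count: 1
applicable_count: 1


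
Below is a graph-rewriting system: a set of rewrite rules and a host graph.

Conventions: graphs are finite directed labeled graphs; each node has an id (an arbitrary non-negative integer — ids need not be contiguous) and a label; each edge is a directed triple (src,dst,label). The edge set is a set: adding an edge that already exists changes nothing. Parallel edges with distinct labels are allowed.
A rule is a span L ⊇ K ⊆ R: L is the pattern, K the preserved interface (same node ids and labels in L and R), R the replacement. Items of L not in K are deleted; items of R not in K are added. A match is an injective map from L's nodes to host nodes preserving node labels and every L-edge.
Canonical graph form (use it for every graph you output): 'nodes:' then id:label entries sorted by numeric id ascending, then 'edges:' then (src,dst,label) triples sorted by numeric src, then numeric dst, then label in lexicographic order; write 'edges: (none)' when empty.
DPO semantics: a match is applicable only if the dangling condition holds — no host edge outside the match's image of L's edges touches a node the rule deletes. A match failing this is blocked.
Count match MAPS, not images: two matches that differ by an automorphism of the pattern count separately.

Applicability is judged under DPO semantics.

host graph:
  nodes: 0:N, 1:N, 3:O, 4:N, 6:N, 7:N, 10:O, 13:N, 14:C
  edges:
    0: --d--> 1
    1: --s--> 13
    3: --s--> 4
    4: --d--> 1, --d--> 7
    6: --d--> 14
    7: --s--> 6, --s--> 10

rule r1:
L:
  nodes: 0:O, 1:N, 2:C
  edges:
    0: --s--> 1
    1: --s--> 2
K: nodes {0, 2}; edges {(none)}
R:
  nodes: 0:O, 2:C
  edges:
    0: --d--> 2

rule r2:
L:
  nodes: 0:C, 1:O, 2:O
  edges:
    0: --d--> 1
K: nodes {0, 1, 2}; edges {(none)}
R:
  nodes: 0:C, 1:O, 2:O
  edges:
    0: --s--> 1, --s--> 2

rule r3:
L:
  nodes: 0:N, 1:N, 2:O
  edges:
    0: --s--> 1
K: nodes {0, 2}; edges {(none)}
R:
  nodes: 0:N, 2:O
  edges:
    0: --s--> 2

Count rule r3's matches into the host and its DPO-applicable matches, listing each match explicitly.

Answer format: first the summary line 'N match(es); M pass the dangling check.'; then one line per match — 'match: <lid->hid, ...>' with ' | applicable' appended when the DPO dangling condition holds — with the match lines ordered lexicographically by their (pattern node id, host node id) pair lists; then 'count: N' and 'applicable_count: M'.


4 match(es); 2 pass the dangling check.
match: 0->1, 1->13, 2->3 | applicable
match: 0->1, 1->13, 2->10 | applicable
match: 0->7, 1->6, 2->3
match: 0->7, 1->6, 2->10
count: 4
applicable_count: 2


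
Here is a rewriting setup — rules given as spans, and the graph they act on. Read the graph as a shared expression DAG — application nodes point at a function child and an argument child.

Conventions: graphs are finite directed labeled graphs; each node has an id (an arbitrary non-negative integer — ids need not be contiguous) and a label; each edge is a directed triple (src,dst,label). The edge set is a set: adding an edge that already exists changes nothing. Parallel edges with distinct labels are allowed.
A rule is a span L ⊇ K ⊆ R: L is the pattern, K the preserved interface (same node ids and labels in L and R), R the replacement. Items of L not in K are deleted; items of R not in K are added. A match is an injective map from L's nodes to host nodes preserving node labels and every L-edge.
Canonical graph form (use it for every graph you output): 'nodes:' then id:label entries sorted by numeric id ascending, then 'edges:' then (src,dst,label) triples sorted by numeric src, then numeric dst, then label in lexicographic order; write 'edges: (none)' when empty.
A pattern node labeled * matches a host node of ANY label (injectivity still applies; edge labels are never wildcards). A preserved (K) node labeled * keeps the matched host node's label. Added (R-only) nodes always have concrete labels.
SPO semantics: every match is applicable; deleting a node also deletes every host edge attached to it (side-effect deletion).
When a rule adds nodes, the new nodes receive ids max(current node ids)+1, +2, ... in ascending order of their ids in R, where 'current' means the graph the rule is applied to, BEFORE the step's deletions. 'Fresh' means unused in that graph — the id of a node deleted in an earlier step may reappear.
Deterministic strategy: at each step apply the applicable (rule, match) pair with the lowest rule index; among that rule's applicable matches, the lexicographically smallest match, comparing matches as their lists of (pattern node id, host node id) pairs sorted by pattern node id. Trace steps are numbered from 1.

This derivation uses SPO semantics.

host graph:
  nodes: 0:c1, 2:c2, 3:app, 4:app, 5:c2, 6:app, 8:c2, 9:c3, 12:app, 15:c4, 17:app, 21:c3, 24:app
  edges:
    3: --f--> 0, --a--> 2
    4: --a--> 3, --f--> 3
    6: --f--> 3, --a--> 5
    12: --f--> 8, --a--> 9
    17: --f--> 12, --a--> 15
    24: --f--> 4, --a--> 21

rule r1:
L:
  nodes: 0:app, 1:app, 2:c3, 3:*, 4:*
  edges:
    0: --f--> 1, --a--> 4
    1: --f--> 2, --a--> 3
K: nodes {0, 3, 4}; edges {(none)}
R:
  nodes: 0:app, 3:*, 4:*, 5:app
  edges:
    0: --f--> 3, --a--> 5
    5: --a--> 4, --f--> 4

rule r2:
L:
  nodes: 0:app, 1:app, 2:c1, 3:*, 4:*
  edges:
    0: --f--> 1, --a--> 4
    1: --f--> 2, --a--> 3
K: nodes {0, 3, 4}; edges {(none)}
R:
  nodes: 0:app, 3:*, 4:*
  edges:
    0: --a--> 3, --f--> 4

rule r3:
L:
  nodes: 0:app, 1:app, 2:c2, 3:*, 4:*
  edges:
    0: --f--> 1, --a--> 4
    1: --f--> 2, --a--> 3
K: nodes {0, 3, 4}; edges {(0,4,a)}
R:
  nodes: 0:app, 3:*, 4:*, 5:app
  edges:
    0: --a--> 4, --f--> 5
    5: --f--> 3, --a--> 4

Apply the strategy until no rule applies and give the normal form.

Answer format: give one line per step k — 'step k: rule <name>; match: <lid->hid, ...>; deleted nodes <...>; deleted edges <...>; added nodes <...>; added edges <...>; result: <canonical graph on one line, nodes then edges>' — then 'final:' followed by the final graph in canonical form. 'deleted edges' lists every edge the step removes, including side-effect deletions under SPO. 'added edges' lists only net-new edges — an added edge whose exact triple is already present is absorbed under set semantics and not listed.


step 1: rule r2; match: 0->6, 1->3, 2->0, 3->2, 4->5; deleted nodes 0, 3; deleted edges (3,0,f); (3,2,a); (4,3,a); (4,3,f); (6,3,f); (6,5,a); added nodes (none); added edges (6,2,a); (6,5,f); result: nodes: 2:c2, 4:app, 5:c2, 6:app, 8:c2, 9:c3, 12:app, 15:c4, 17:app, 21:c3, 24:app edges: (6,2,a); (6,5,f); (12,8,f); (12,9,a); (17,12,f); (17,15,a); (24,4,f); (24,21,a)
step 2: rule r3; match: 0->17, 1->12, 2->8, 3->9, 4->15; deleted nodes 8, 12; deleted edges (12,8,f); (12,9,a); (17,12,f); added nodes 25; added edges (17,25,f); (25,9,f); (25,15,a); result: nodes: 2:c2, 4:app, 5:c2, 6:app, 9:c3, 15:c4, 17:app, 21:c3, 24:app, 25:app edges: (6,2,a); (6,5,f); (17,15,a); (17,25,f); (24,4,f); (24,21,a); (25,9,f); (25,15,a)
final:
nodes: 2:c2, 4:app, 5:c2, 6:app, 9:c3, 15:c4, 17:app, 21:c3, 24:app, 25:app
edges: (6,2,a); (6,5,f); (17,15,a); (17,25,f); (24,4,f); (24,21,a); (25,9,f); (25,15,a)
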